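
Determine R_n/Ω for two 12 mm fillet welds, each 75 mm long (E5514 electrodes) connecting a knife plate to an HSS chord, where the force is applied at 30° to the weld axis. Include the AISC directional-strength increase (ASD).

R_n/Ω ≈ 247 kN

E55XX → F_EXX = 550 MPa.
t_e = 0.707 × 12 = 8.484 mm; A_we = 8.484 × 150 = 1273 mm².
Directional factor: 1.0 + 0.5 sin^1.5(30°) = 1.177.
F_nw = 0.6 × 550 × 1.177 = 388.3 MPa.
R_n/Ω = (388.3 × 1273) / 2.0 × 10⁻³ = 247.1 kN.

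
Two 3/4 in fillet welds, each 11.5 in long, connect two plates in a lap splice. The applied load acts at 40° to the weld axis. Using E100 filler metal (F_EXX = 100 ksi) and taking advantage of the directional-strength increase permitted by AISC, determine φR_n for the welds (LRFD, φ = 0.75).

t_e = 0.707 × 0.75 = 0.5302 in; A_we = 0.5302 × 23 = 12.2 in².
Directional factor: 1.0 + 0.5 sin^1.5(40°) = 1.258.
F_nw = 0.6 × 100 × 1.258 = 75.46 ksi.
φR_n = 0.75 × 75.46 × 12.2 = 690.2 kips.

φR_n ≈ 690 kips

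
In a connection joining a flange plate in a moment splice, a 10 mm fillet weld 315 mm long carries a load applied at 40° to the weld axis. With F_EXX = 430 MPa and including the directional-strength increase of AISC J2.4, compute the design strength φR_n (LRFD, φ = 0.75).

φR_n ≈ 542 kN

t_e = 0.707 × 10 = 7.07 mm; A_we = 7.07 × 315 = 2227 mm².
Directional factor: 1.0 + 0.5 sin^1.5(40°) = 1.258.
F_nw = 0.6 × 430 × 1.258 = 324.5 MPa.
φR_n = 0.75 × 324.5 × 2227 × 10⁻³ = 542 kN.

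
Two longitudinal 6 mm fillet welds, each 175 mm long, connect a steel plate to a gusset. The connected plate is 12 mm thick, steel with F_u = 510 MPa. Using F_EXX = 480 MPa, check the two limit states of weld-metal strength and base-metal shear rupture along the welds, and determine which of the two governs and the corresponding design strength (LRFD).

φR_n ≈ 321 kN (weld metal governs)

t_e = 0.707 × 6 = 4.242 mm; L = 350 mm.
Weld metal: φR_n = 0.75 × 0.6 × 480 × 4.242 × 350 × 10⁻³ = 320.7 kN.
Base metal (shear rupture): φR_n = 0.75 × 0.6 × 510 × 12 × 350 × 10⁻³ = 963.9 kN.
Governing: weld metal.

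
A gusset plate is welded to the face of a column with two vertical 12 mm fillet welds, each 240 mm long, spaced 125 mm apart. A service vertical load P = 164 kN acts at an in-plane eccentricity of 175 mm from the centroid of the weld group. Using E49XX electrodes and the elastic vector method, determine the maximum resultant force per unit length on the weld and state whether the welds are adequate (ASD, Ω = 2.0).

E49XX → F_EXX = 490 MPa.
Total weld length L_w = 480 mm. Treat welds as unit-width lines.
Polar moment about centroid: J = 2[d³/12 + d(b/2)²] = 2[240³/12 + 240×62.5²] = 4179000 mm³.
Direct shear f_v = P/L_w = 164×10³ / 480 = 341.7 N/mm (vertical).
Torsion M = P·e = 164×10³ × 175 = 28700000 N·mm.
Critical point at (x, y) = (62.5, 120) from centroid. f_tx = M·y/J = 824.1 N/mm; f_ty = M·x/J = 429.2 N/mm.
Resultant f_max = √[f_tx² + (f_v + f_ty)²] = √[824.1² + (341.7 + 429.2)²] = 1128 N/mm.
Capacity per unit length: r_n/Ω = (1/2.0) × 0.6 × 490 × (0.707 × 12) = 1247 N/mm.
1128 ≤ 1247 → adequate.

f_max ≈ 1130 N/mm; adequate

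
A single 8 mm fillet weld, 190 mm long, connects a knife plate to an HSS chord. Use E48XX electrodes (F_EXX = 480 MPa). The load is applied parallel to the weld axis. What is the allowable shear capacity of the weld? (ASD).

Effective throat t_e = 0.707 × 8 = 5.656 mm.
Total length L = 190 mm; A_we = 5.656 × 190 = 1075 mm².
F_nw = 0.6 F_EXX = 0.6 × 480 = 288 MPa.
R_n = 288 × 1075 × 10⁻³ = 309.5 kN; R_n/Ω = 309.5/2.0 = 154.7 kN.

R_n/Ω ≈ 155 kN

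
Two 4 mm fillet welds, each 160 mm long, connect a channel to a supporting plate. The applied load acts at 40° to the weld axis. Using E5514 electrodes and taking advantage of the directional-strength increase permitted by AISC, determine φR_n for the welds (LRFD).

E55XX → F_EXX = 550 MPa.
t_e = 0.707 × 4 = 2.828 mm; A_we = 2.828 × 320 = 905 mm².
Directional factor: 1.0 + 0.5 sin^1.5(40°) = 1.258.
F_nw = 0.6 × 550 × 1.258 = 415 MPa.
φR_n = 0.75 × 415 × 905 × 10⁻³ = 281.7 kN.

φR_n ≈ 282 kN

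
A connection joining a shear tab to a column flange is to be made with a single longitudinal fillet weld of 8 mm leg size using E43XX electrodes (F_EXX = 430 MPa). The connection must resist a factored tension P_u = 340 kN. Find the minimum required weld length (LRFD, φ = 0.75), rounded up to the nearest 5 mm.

Throat t_e = 0.707 × 8 = 5.656 mm.
φr_n = 0.75 × 0.6 × 430 × 5.656 × 10⁻³ = 1.094 kN/mm.
L_req = P_u / φr_n = 340 / 1.094 = 310.7 mm total.
Round up → use L = 315 mm.

L = 315 mm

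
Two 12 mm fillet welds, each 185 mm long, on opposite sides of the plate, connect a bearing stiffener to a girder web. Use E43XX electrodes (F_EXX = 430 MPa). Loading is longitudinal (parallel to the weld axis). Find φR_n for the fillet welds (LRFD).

Effective throat t_e = 0.707 × 12 = 8.484 mm.
Total length L = 370 mm; A_we = 8.484 × 370 = 3139 mm².
F_nw = 0.6 F_EXX = 0.6 × 430 = 258 MPa.
φR_n = 0.75 × 258 × 3139 × 10⁻³ = 607.4 kN.

φR_n ≈ 607 kN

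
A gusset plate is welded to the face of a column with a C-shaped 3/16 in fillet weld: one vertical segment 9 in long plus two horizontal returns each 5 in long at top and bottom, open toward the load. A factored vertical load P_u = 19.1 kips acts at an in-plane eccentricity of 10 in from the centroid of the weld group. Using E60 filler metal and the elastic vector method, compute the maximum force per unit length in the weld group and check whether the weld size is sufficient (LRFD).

f_max ≈ 4.25 kip/in; NOT adequate

E60XX → F_EXX = 60 ksi.
Total weld length L_w = 19 in. Treat welds as unit-width lines.
Centroid: x̄ = 2×5×2.5 / 19 = 1.316 in from the vertical weld.
Polar moment about centroid: J = I_x + I_y = [9³/12 + 2×5×4.5²] + [9×1.316² + 2(5³/12 + 5×1.184²)] = 313.7 in³.
Direct shear f_v = P/L_w = 19.1 / 19 = 1.005 kip/in (vertical).
Torsion M = P·e = 19.1 × 10 = 191 kip·in.
Critical point at (x, y) = (3.684, 4.5) from centroid. f_tx = M·y/J = 2.74 kip/in; f_ty = M·x/J = 2.243 kip/in.
Resultant f_max = √[f_tx² + (f_v + f_ty)²] = √[2.74² + (1.005 + 2.243)²] = 4.25 kip/in.
Capacity per unit length: φr_n = 0.75 × 0.6 × 60 × (0.707 × 0.1875) = 3.579 kip/in.
4.25 > 3.579 → NOT adequate.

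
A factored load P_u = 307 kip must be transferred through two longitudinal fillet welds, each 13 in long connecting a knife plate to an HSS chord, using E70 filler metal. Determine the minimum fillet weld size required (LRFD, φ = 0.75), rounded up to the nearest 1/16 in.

w = 9/16 in

E70XX → F_EXX = 70 ksi.
Total weld length L = 26 in.
Required throat t_e = P_u / (φ × 0.6 F_EXX × L) = 307 / (0.75 × 0.6 × 70 × 26) = 0.3748 in.
Required leg w = t_e / 0.707 = 0.5302 in → use 9/16 in.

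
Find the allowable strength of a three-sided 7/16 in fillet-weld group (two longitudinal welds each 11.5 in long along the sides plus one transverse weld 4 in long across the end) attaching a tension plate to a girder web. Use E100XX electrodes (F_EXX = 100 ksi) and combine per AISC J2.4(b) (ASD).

t_e = 0.707 × 0.4375 = 0.3093 in.
R_nwl = 0.6 × 100 × 0.3093 × 23 = 426.9 kips (longitudinal, 2 welds).
R_nwt = 0.6 × 100 × 0.3093 × 4 = 74.23 kips (transverse, base value).
(i) R_nwl + R_nwt = 501.1 kips; (ii) 0.85 R_nwl + 1.5 R_nwt = 474.2 kips.
R_n = max = 501.1 kips [governs: (i)]; R_n/Ω = 250.5 kips.

R_n/Ω ≈ 251 kips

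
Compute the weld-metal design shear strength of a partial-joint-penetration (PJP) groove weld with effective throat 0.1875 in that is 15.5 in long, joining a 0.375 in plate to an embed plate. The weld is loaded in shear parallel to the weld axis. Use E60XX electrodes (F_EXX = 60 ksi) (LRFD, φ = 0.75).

φR_n ≈ 78.5 kip

Effective throat (given) t_e = 0.1875 in.
A_we = 0.1875 × 15.5 = 2.906 in².
F_nw = 0.6 F_EXX = 36 ksi.
φR_n = 0.75 × 36 × 2.906 = 78.47 kip.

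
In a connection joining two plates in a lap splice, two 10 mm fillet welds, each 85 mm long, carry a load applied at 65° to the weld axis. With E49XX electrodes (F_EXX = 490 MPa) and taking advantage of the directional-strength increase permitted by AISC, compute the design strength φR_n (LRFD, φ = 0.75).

φR_n ≈ 379 kN

t_e = 0.707 × 10 = 7.07 mm; A_we = 7.07 × 170 = 1202 mm².
Directional factor: 1.0 + 0.5 sin^1.5(65°) = 1.431.
F_nw = 0.6 × 490 × 1.431 = 420.8 MPa.
φR_n = 0.75 × 420.8 × 1202 × 10⁻³ = 379.3 kN.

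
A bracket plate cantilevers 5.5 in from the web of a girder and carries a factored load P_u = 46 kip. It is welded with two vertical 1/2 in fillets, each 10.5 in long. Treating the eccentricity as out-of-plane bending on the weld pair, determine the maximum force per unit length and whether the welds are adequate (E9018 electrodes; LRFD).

f_max ≈ 7.22 kip/in; adequate

E90XX → F_EXX = 90 ksi.
L_w = 2 × 10.5 = 21 in; section modulus (unit throat) S = 2 × L²/6 = 36.75 in².
Direct shear f_v = P/L_w = 46/21 = 2.19 kip/in.
Moment M = P × e = 46 × 5.5 = 253 kip·in; bending f_b = M/S = 6.884 kip/in.
f_max = √(f_v² + f_b²) = √(2.19² + 6.884²) = 7.224 kip/in.
φr_n = 0.75 × 0.6 × 90 × (0.707 × 0.5) = 14.32 kip/in → adequate.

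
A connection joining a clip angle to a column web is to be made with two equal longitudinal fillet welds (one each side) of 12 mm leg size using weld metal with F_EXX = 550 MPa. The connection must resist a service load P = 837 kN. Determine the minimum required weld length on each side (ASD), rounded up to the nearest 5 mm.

L = 300 mm on each side

Throat t_e = 0.707 × 12 = 8.484 mm.
r_n/Ω = (0.6 × 550 × 8.484) / 2.0 = 1400 N/mm = 1.4 kN/mm.
L_req = P / (r_n/Ω) = 837 / 1.4 = 597.9 mm total.
Per side: 597.9 / 2 = 299 mm.
Round up → use L = 300 mm on each side.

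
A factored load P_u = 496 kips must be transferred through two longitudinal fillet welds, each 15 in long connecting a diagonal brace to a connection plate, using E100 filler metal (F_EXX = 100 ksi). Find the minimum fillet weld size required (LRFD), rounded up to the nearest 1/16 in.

w = 9/16 in

Total weld length L = 30 in.
Required throat t_e = P_u / (φ × 0.6 F_EXX × L) = 496 / (0.75 × 0.6 × 100 × 30) = 0.3674 in.
Required leg w = t_e / 0.707 = 0.5197 in → use 9/16 in.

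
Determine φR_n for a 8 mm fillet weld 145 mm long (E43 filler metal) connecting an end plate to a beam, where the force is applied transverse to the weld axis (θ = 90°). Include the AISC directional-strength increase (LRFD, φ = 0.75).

E43XX → F_EXX = 430 MPa.
t_e = 0.707 × 8 = 5.656 mm; A_we = 5.656 × 145 = 820.1 mm².
Directional factor: 1.0 + 0.5 sin^1.5(90°) = 1.5.
F_nw = 0.6 × 430 × 1.5 = 387 MPa.
φR_n = 0.75 × 387 × 820.1 × 10⁻³ = 238 kN.

φR_n ≈ 238 kN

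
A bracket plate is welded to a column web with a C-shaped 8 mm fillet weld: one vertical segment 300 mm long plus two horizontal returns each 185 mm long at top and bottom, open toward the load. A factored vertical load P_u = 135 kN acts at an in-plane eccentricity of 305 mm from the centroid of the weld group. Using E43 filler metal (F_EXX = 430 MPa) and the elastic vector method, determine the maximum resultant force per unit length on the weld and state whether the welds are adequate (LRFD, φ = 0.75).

f_max ≈ 783 N/mm; adequate

Total weld length L_w = 670 mm. Treat welds as unit-width lines.
Centroid: x̄ = 2×185×92.5 / 670 = 51.08 mm from the vertical weld.
Polar moment about centroid: J = I_x + I_y = [300³/12 + 2×185×150²] + [300×51.08² + 2(185³/12 + 185×41.42²)] = 13050000 mm³.
Direct shear f_v = P/L_w = 135×10³ / 670 = 201.5 N/mm (vertical).
Torsion M = P·e = 135×10³ × 305 = 41175000 N·mm.
Critical point at (x, y) = (133.9, 150) from centroid. f_tx = M·y/J = 473.4 N/mm; f_ty = M·x/J = 422.6 N/mm.
Resultant f_max = √[f_tx² + (f_v + f_ty)²] = √[473.4² + (201.5 + 422.6)²] = 783.3 N/mm.
Capacity per unit length: φr_n = 0.75 × 0.6 × 430 × (0.707 × 8) = 1094 N/mm.
783.3 ≤ 1094 → adequate.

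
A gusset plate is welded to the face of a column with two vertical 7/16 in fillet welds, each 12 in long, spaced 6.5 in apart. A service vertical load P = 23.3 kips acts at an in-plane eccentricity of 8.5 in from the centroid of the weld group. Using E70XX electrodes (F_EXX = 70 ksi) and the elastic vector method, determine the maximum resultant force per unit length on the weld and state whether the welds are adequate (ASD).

f_max ≈ 3.08 kip/in; adequate

Total weld length L_w = 24 in. Treat welds as unit-width lines.
Polar moment about centroid: J = 2[d³/12 + d(b/2)²] = 2[12³/12 + 12×3.25²] = 541.5 in³.
Direct shear f_v = P/L_w = 23.3 / 24 = 0.9708 kip/in (vertical).
Torsion M = P·e = 23.3 × 8.5 = 198.05 kip·in.
Critical point at (x, y) = (3.25, 6) from centroid. f_tx = M·y/J = 2.194 kip/in; f_ty = M·x/J = 1.189 kip/in.
Resultant f_max = √[f_tx² + (f_v + f_ty)²] = √[2.194² + (0.9708 + 1.189)²] = 3.079 kip/in.
Capacity per unit length: r_n/Ω = (1/2.0) × 0.6 × 70 × (0.707 × 0.4375) = 6.496 kip/in.
3.079 ≤ 6.496 → adequate.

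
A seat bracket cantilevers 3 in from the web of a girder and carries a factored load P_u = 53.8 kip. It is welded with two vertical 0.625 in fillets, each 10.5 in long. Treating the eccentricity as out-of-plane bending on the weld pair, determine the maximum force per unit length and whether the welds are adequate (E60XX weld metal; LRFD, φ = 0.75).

f_max ≈ 5.08 kip/in; adequate

E60XX → F_EXX = 60 ksi.
L_w = 2 × 10.5 = 21 in; section modulus (unit throat) S = 2 × L²/6 = 36.75 in².
Direct shear f_v = P/L_w = 53.8/21 = 2.562 kip/in.
Moment M = P × e = 53.8 × 3 = 161.4 kip·in; bending f_b = M/S = 4.392 kip/in.
f_max = √(f_v² + f_b²) = √(2.562² + 4.392²) = 5.084 kip/in.
φr_n = 0.75 × 0.6 × 60 × (0.707 × 0.625) = 11.93 kip/in → adequate.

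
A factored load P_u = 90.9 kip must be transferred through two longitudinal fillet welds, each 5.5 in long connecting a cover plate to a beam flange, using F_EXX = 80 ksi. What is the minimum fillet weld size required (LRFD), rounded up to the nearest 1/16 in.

Total weld length L = 11 in.
Required throat t_e = P_u / (φ × 0.6 F_EXX × L) = 90.9 / (0.75 × 0.6 × 80 × 11) = 0.2295 in.
Required leg w = t_e / 0.707 = 0.3247 in → use 3/8 in.

w = 3/8 in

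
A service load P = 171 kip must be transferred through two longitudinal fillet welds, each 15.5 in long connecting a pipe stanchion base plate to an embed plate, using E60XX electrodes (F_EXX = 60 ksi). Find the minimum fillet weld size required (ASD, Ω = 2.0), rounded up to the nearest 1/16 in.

Total weld length L = 31 in.
Required throat t_e = P × Ω / (0.6 F_EXX × L) = 171 × 2.0 / (0.6 × 60 × 31) = 0.3065 in.
Required leg w = t_e / 0.707 = 0.4335 in → use 7/16 in.

w = 7/16 in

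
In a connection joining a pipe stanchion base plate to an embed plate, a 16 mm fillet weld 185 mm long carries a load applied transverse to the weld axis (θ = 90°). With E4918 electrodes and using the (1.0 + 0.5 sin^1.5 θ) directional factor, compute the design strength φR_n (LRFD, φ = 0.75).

φR_n ≈ 692 kN

E49XX → F_EXX = 490 MPa.
t_e = 0.707 × 16 = 11.31 mm; A_we = 11.31 × 185 = 2093 mm².
Directional factor: 1.0 + 0.5 sin^1.5(90°) = 1.5.
F_nw = 0.6 × 490 × 1.5 = 441 MPa.
φR_n = 0.75 × 441 × 2093 × 10⁻³ = 692.2 kN.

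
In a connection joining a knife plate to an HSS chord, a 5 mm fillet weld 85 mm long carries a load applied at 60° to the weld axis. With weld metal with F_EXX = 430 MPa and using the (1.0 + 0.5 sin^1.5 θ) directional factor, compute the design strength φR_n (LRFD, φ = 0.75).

t_e = 0.707 × 5 = 3.535 mm; A_we = 3.535 × 85 = 300.5 mm².
Directional factor: 1.0 + 0.5 sin^1.5(60°) = 1.403.
F_nw = 0.6 × 430 × 1.403 = 362 MPa.
φR_n = 0.75 × 362 × 300.5 × 10⁻³ = 81.57 kN.

φR_n ≈ 81.6 kN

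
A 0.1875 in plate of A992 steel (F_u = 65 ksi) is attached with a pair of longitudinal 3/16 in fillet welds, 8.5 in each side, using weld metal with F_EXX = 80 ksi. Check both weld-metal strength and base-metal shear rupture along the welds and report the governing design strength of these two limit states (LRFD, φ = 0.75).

t_e = 0.707 × 0.1875 = 0.1326 in; L = 17 in.
Weld metal: φR_n = 0.75 × 0.6 × 80 × 0.1326 × 17 = 81.13 kips.
Base metal (shear rupture): φR_n = 0.75 × 0.6 × 65 × 0.1875 × 17 = 93.23 kips.
Governing: weld metal.

φR_n ≈ 81.1 kips (weld metal governs)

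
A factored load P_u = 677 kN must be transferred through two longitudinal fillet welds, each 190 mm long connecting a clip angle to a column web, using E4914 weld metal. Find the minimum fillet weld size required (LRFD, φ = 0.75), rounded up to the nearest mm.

E49XX → F_EXX = 490 MPa.
Total weld length L = 380 mm.
Required throat t_e = P_u / (φ × 0.6 F_EXX × L) = 677 / (0.75 × 0.6 × 490 × 380 × 10⁻³) = 8.08 mm.
Required leg w = t_e / 0.707 = 11.43 mm → use 12 mm.

w = 12 mm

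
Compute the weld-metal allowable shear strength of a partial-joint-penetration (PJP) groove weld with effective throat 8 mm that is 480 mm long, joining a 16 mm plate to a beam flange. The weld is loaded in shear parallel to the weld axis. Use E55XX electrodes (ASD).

E55XX → F_EXX = 550 MPa.
Effective throat (given) t_e = 8 mm.
A_we = 8 × 480 = 3840 mm².
F_nw = 0.6 F_EXX = 330 MPa.
R_n/Ω = (330 × 3840) / 2.0 × 10⁻³ = 633.6 kN.

R_n/Ω ≈ 634 kN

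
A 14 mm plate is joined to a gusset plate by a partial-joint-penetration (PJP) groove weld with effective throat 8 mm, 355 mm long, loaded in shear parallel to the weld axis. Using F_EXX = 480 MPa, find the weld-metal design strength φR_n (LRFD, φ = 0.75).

Effective throat (given) t_e = 8 mm.
A_we = 8 × 355 = 2840 mm².
F_nw = 0.6 F_EXX = 288 MPa.
φR_n = 0.75 × 288 × 2840 × 10⁻³ = 613.4 kN.

φR_n ≈ 613 kN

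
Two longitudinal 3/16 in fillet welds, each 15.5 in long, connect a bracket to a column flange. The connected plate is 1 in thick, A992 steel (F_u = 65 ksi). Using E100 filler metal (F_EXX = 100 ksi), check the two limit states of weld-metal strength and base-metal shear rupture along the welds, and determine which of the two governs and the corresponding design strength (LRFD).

t_e = 0.707 × 0.1875 = 0.1326 in; L = 31 in.
Weld metal: φR_n = 0.75 × 0.6 × 100 × 0.1326 × 31 = 184.9 kips.
Base metal (shear rupture): φR_n = 0.75 × 0.6 × 65 × 1 × 31 = 906.8 kips.
Governing: weld metal.

φR_n ≈ 185 kips (weld metal governs)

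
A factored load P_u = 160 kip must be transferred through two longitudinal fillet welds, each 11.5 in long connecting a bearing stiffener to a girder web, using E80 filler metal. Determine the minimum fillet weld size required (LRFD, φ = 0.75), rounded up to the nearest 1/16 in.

E80XX → F_EXX = 80 ksi.
Total weld length L = 23 in.
Required throat t_e = P_u / (φ × 0.6 F_EXX × L) = 160 / (0.75 × 0.6 × 80 × 23) = 0.1932 in.
Required leg w = t_e / 0.707 = 0.2733 in → use 5/16 in.

w = 5/16 in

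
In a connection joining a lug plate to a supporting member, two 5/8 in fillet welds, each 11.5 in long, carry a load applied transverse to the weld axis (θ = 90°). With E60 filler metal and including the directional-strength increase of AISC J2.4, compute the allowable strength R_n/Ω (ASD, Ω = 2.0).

R_n/Ω ≈ 274 kip

E60XX → F_EXX = 60 ksi.
t_e = 0.707 × 0.625 = 0.4419 in; A_we = 0.4419 × 23 = 10.16 in².
Directional factor: 1.0 + 0.5 sin^1.5(90°) = 1.5.
F_nw = 0.6 × 60 × 1.5 = 54 ksi.
R_n/Ω = (54 × 10.16) / 2.0 = 274.4 kip.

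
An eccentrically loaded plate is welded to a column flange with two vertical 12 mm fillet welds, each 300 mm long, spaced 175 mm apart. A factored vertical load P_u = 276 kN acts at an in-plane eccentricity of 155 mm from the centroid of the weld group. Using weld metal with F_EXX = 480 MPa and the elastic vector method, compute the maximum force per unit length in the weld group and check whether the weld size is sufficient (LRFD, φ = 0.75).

Total weld length L_w = 600 mm. Treat welds as unit-width lines.
Polar moment about centroid: J = 2[d³/12 + d(b/2)²] = 2[300³/12 + 300×87.5²] = 9094000 mm³.
Direct shear f_v = P/L_w = 276×10³ / 600 = 460 N/mm (vertical).
Torsion M = P·e = 276×10³ × 155 = 42780000 N·mm.
Critical point at (x, y) = (87.5, 150) from centroid. f_tx = M·y/J = 705.6 N/mm; f_ty = M·x/J = 411.6 N/mm.
Resultant f_max = √[f_tx² + (f_v + f_ty)²] = √[705.6² + (460 + 411.6)²] = 1121 N/mm.
Capacity per unit length: φr_n = 0.75 × 0.6 × 480 × (0.707 × 12) = 1833 N/mm.
1121 ≤ 1833 → adequate.

f_max ≈ 1120 N/mm; adequate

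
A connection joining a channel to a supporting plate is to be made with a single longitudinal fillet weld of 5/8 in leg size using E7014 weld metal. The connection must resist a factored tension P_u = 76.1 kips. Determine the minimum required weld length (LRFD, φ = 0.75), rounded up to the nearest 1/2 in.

L = 5.5 in

E70XX → F_EXX = 70 ksi.
Throat t_e = 0.707 × 0.625 = 0.4419 in.
φr_n = 0.75 × 0.6 × 70 × 0.4419 = 13.92 kips/in.
L_req = P_u / φr_n = 76.1 / 13.92 = 5.467 in total.
Round up → use L = 5.5 in.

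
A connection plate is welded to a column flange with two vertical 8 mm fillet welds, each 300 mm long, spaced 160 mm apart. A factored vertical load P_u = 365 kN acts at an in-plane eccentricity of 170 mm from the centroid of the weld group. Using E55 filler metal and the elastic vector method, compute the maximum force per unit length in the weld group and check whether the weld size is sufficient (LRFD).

E55XX → F_EXX = 550 MPa.
Total weld length L_w = 600 mm. Treat welds as unit-width lines.
Polar moment about centroid: J = 2[d³/12 + d(b/2)²] = 2[300³/12 + 300×80²] = 8340000 mm³.
Direct shear f_v = P/L_w = 365×10³ / 600 = 608.3 N/mm (vertical).
Torsion M = P·e = 365×10³ × 170 = 62050000 N·mm.
Critical point at (x, y) = (80, 150) from centroid. f_tx = M·y/J = 1116 N/mm; f_ty = M·x/J = 595.2 N/mm.
Resultant f_max = √[f_tx² + (f_v + f_ty)²] = √[1116² + (608.3 + 595.2)²] = 1641 N/mm.
Capacity per unit length: φr_n = 0.75 × 0.6 × 550 × (0.707 × 8) = 1400 N/mm.
1641 > 1400 → NOT adequate.

f_max ≈ 1640 N/mm; NOT adequate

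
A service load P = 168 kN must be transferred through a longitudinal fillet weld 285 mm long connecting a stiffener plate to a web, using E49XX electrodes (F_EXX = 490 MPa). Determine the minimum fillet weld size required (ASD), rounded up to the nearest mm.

w = 6 mm

Total weld length L = 285 mm.
Required throat t_e = P × Ω / (0.6 F_EXX × L) = 168 × 2.0 / (0.6 × 490 × 285 × 10⁻³) = 4.01 mm.
Required leg w = t_e / 0.707 = 5.672 mm → use 6 mm.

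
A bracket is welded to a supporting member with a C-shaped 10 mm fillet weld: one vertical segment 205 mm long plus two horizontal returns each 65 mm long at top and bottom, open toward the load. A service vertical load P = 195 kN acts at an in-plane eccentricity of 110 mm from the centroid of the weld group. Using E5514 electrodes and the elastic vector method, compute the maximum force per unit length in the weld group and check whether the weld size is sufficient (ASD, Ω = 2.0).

E55XX → F_EXX = 550 MPa.
Total weld length L_w = 335 mm. Treat welds as unit-width lines.
Centroid: x̄ = 2×65×32.5 / 335 = 12.61 mm from the vertical weld.
Polar moment about centroid: J = I_x + I_y = [205³/12 + 2×65×102.5²] + [205×12.61² + 2(65³/12 + 65×19.89²)] = 2214000 mm³.
Direct shear f_v = P/L_w = 195×10³ / 335 = 582.1 N/mm (vertical).
Torsion M = P·e = 195×10³ × 110 = 21450000 N·mm.
Critical point at (x, y) = (52.39, 102.5) from centroid. f_tx = M·y/J = 993.3 N/mm; f_ty = M·x/J = 507.7 N/mm.
Resultant f_max = √[f_tx² + (f_v + f_ty)²] = √[993.3² + (582.1 + 507.7)²] = 1474 N/mm.
Capacity per unit length: r_n/Ω = (1/2.0) × 0.6 × 550 × (0.707 × 10) = 1167 N/mm.
1474 > 1167 → NOT adequate.

f_max ≈ 1470 N/mm; NOT adequate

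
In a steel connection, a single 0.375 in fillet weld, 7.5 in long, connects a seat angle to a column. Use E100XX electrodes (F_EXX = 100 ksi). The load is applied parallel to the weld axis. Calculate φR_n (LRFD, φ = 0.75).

Effective throat t_e = 0.707 × 0.375 = 0.2651 in.
Total length L = 7.5 in; A_we = 0.2651 × 7.5 = 1.988 in².
F_nw = 0.6 F_EXX = 0.6 × 100 = 60 ksi.
φR_n = 0.75 × 60 × 1.988 = 89.48 kips.

φR_n ≈ 89.5 kips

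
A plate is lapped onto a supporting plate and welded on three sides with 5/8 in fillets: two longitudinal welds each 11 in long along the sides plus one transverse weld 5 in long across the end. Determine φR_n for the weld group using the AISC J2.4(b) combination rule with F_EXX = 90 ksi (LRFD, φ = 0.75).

φR_n ≈ 483 kips

t_e = 0.707 × 0.625 = 0.4419 in.
R_nwl = 0.6 × 90 × 0.4419 × 22 = 524.9 kips (longitudinal, 2 welds).
R_nwt = 0.6 × 90 × 0.4419 × 5 = 119.3 kips (transverse, base value).
(i) R_nwl + R_nwt = 644.3 kips; (ii) 0.85 R_nwl + 1.5 R_nwt = 625.2 kips.
R_n = max = 644.3 kips [governs: (i)]; φR_n = 483.2 kips.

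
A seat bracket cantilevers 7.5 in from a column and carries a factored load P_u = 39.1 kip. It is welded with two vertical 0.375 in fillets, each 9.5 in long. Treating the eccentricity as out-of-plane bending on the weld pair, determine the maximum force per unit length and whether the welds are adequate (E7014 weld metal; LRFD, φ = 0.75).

E70XX → F_EXX = 70 ksi.
L_w = 2 × 9.5 = 19 in; section modulus (unit throat) S = 2 × L²/6 = 30.08 in².
Direct shear f_v = P/L_w = 39.1/19 = 2.058 kip/in.
Moment M = P × e = 39.1 × 7.5 = 293.25 kip·in; bending f_b = M/S = 9.748 kip/in.
f_max = √(f_v² + f_b²) = √(2.058² + 9.748²) = 9.963 kip/in.
φr_n = 0.75 × 0.6 × 70 × (0.707 × 0.375) = 8.351 kip/in → NOT adequate.

f_max ≈ 9.96 kip/in; NOT adequate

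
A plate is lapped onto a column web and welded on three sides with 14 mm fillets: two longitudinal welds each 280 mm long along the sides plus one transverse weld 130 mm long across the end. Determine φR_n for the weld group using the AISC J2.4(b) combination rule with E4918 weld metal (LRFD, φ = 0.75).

E49XX → F_EXX = 490 MPa.
t_e = 0.707 × 14 = 9.898 mm.
R_nwl = 0.6 × 490 × 9.898 × 560 × 10⁻³ = 1630 kN (longitudinal, 2 welds).
R_nwt = 0.6 × 490 × 9.898 × 130 × 10⁻³ = 378.3 kN (transverse, base value).
(i) R_nwl + R_nwt = 2008 kN; (ii) 0.85 R_nwl + 1.5 R_nwt = 1953 kN.
R_n = max = 2008 kN [governs: (i)]; φR_n = 1506 kN.

φR_n ≈ 1510 kN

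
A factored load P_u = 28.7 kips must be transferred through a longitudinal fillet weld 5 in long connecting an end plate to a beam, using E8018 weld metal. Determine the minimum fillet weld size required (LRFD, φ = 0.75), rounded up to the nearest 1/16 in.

w = 1/4 in

E80XX → F_EXX = 80 ksi.
Total weld length L = 5 in.
Required throat t_e = P_u / (φ × 0.6 F_EXX × L) = 28.7 / (0.75 × 0.6 × 80 × 5) = 0.1594 in.
Required leg w = t_e / 0.707 = 0.2255 in → use 1/4 in.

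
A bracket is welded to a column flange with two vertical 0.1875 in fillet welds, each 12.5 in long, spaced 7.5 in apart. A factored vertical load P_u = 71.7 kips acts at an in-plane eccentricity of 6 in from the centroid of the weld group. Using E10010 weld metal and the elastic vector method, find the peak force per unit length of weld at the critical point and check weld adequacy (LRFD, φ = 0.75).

E100XX → F_EXX = 100 ksi.
Total weld length L_w = 25 in. Treat welds as unit-width lines.
Polar moment about centroid: J = 2[d³/12 + d(b/2)²] = 2[12.5³/12 + 12.5×3.75²] = 677.1 in³.
Direct shear f_v = P/L_w = 71.7 / 25 = 2.868 kip/in (vertical).
Torsion M = P·e = 71.7 × 6 = 430.2 kip·in.
Critical point at (x, y) = (3.75, 6.25) from centroid. f_tx = M·y/J = 3.971 kip/in; f_ty = M·x/J = 2.383 kip/in.
Resultant f_max = √[f_tx² + (f_v + f_ty)²] = √[3.971² + (2.868 + 2.383)²] = 6.583 kip/in.
Capacity per unit length: φr_n = 0.75 × 0.6 × 100 × (0.707 × 0.1875) = 5.965 kip/in.
6.583 > 5.965 → NOT adequate.

f_max ≈ 6.58 kip/in; NOT adequate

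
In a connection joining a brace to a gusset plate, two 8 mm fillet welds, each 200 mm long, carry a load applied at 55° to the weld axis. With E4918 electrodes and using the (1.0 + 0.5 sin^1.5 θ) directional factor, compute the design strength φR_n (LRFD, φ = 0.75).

E49XX → F_EXX = 490 MPa.
t_e = 0.707 × 8 = 5.656 mm; A_we = 5.656 × 400 = 2262 mm².
Directional factor: 1.0 + 0.5 sin^1.5(55°) = 1.371.
F_nw = 0.6 × 490 × 1.371 = 403 MPa.
φR_n = 0.75 × 403 × 2262 × 10⁻³ = 683.8 kN.

φR_n ≈ 684 kN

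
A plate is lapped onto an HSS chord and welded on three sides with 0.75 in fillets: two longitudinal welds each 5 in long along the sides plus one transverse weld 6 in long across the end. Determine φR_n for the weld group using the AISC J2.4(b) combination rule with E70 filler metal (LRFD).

E70XX → F_EXX = 70 ksi.
t_e = 0.707 × 0.75 = 0.5302 in.
R_nwl = 0.6 × 70 × 0.5302 × 10 = 222.7 kips (longitudinal, 2 welds).
R_nwt = 0.6 × 70 × 0.5302 × 6 = 133.6 kips (transverse, base value).
(i) R_nwl + R_nwt = 356.3 kips; (ii) 0.85 R_nwl + 1.5 R_nwt = 389.7 kips.
R_n = max = 389.7 kips [governs: (ii)]; φR_n = 292.3 kips.

φR_n ≈ 292 kips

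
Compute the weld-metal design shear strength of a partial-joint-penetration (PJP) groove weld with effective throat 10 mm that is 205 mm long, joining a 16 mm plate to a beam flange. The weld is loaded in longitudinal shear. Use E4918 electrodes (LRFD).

φR_n ≈ 452 kN

E49XX → F_EXX = 490 MPa.
Effective throat (given) t_e = 10 mm.
A_we = 10 × 205 = 2050 mm².
F_nw = 0.6 F_EXX = 294 MPa.
φR_n = 0.75 × 294 × 2050 × 10⁻³ = 452 kN.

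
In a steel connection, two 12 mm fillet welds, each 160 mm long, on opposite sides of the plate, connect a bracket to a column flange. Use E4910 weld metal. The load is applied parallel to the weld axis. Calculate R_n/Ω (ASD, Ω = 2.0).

R_n/Ω ≈ 399 kN

E49XX → F_EXX = 490 MPa.
Effective throat t_e = 0.707 × 12 = 8.484 mm.
Total length L = 320 mm; A_we = 8.484 × 320 = 2715 mm².
F_nw = 0.6 F_EXX = 0.6 × 490 = 294 MPa.
R_n = 294 × 2715 × 10⁻³ = 798.2 kN; R_n/Ω = 798.2/2.0 = 399.1 kN.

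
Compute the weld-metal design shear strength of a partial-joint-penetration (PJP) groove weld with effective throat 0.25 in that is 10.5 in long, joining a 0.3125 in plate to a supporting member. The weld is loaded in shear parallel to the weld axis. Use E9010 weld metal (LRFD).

φR_n ≈ 106 kips

E90XX → F_EXX = 90 ksi.
Effective throat (given) t_e = 0.25 in.
A_we = 0.25 × 10.5 = 2.625 in².
F_nw = 0.6 F_EXX = 54 ksi.
φR_n = 0.75 × 54 × 2.625 = 106.3 kips.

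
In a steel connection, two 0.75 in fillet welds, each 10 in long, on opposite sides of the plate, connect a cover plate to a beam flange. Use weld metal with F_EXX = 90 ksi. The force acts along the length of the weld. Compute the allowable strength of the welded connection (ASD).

Effective throat t_e = 0.707 × 0.75 = 0.5302 in.
Total length L = 20 in; A_we = 0.5302 × 20 = 10.61 in².
F_nw = 0.6 F_EXX = 0.6 × 90 = 54 ksi.
R_n = 54 × 10.61 = 572.7 kips; R_n/Ω = 572.7/2.0 = 286.3 kips.

R_n/Ω ≈ 286 kips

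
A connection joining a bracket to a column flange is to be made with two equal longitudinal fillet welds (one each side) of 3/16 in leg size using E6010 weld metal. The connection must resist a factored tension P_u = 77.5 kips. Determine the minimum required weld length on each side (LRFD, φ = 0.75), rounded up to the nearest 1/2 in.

L = 11 in on each side

E60XX → F_EXX = 60 ksi.
Throat t_e = 0.707 × 0.1875 = 0.1326 in.
φr_n = 0.75 × 0.6 × 60 × 0.1326 = 3.579 kips/in.
L_req = P_u / φr_n = 77.5 / 3.579 = 21.65 in total.
Per side: 21.65 / 2 = 10.83 in.
Round up → use L = 11 in on each side.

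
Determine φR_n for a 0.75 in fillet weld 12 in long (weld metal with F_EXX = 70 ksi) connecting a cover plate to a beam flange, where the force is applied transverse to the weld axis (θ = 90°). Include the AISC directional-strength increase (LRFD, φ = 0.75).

φR_n ≈ 301 kips

t_e = 0.707 × 0.75 = 0.5302 in; A_we = 0.5302 × 12 = 6.363 in².
Directional factor: 1.0 + 0.5 sin^1.5(90°) = 1.5.
F_nw = 0.6 × 70 × 1.5 = 63 ksi.
φR_n = 0.75 × 63 × 6.363 = 300.7 kips.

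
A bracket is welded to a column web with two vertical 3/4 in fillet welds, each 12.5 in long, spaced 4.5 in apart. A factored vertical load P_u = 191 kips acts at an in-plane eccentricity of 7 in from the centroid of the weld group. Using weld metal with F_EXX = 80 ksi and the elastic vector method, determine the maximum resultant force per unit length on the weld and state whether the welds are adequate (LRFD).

Total weld length L_w = 25 in. Treat welds as unit-width lines.
Polar moment about centroid: J = 2[d³/12 + d(b/2)²] = 2[12.5³/12 + 12.5×2.25²] = 452.1 in³.
Direct shear f_v = P/L_w = 191 / 25 = 7.64 kip/in (vertical).
Torsion M = P·e = 191 × 7 = 1337 kip·in.
Critical point at (x, y) = (2.25, 6.25) from centroid. f_tx = M·y/J = 18.48 kip/in; f_ty = M·x/J = 6.654 kip/in.
Resultant f_max = √[f_tx² + (f_v + f_ty)²] = √[18.48² + (7.64 + 6.654)²] = 23.37 kip/in.
Capacity per unit length: φr_n = 0.75 × 0.6 × 80 × (0.707 × 0.75) = 19.09 kip/in.
23.37 > 19.09 → NOT adequate.

f_max ≈ 23.4 kip/in; NOT adequate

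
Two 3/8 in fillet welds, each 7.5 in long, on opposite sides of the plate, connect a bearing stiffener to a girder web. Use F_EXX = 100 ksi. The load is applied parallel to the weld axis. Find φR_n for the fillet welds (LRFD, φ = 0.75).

φR_n ≈ 179 kips

Effective throat t_e = 0.707 × 0.375 = 0.2651 in.
Total length L = 15 in; A_we = 0.2651 × 15 = 3.977 in².
F_nw = 0.6 F_EXX = 0.6 × 100 = 60 ksi.
φR_n = 0.75 × 60 × 3.977 = 179 kips.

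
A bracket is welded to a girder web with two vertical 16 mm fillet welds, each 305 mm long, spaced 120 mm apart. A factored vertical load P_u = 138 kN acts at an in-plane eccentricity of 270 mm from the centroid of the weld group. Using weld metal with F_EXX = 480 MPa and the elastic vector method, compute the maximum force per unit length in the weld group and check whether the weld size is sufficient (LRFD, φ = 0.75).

f_max ≈ 987 N/mm; adequate

Total weld length L_w = 610 mm. Treat welds as unit-width lines.
Polar moment about centroid: J = 2[d³/12 + d(b/2)²] = 2[305³/12 + 305×60²] = 6925000 mm³.
Direct shear f_v = P/L_w = 138×10³ / 610 = 226.2 N/mm (vertical).
Torsion M = P·e = 138×10³ × 270 = 37260000 N·mm.
Critical point at (x, y) = (60, 152.5) from centroid. f_tx = M·y/J = 820.6 N/mm; f_ty = M·x/J = 322.8 N/mm.
Resultant f_max = √[f_tx² + (f_v + f_ty)²] = √[820.6² + (226.2 + 322.8)²] = 987.3 N/mm.
Capacity per unit length: φr_n = 0.75 × 0.6 × 480 × (0.707 × 16) = 2443 N/mm.
987.3 ≤ 2443 → adequate.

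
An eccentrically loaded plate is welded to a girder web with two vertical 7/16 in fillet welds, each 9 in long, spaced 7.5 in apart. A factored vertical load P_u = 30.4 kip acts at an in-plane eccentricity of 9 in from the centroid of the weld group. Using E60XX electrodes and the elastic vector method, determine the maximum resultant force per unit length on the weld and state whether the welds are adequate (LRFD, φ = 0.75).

f_max ≈ 5.51 kip/in; adequate

E60XX → F_EXX = 60 ksi.
Total weld length L_w = 18 in. Treat welds as unit-width lines.
Polar moment about centroid: J = 2[d³/12 + d(b/2)²] = 2[9³/12 + 9×3.75²] = 374.6 in³.
Direct shear f_v = P/L_w = 30.4 / 18 = 1.689 kip/in (vertical).
Torsion M = P·e = 30.4 × 9 = 273.6 kip·in.
Critical point at (x, y) = (3.75, 4.5) from centroid. f_tx = M·y/J = 3.286 kip/in; f_ty = M·x/J = 2.739 kip/in.
Resultant f_max = √[f_tx² + (f_v + f_ty)²] = √[3.286² + (1.689 + 2.739)²] = 5.514 kip/in.
Capacity per unit length: φr_n = 0.75 × 0.6 × 60 × (0.707 × 0.4375) = 8.351 kip/in.
5.514 ≤ 8.351 → adequate.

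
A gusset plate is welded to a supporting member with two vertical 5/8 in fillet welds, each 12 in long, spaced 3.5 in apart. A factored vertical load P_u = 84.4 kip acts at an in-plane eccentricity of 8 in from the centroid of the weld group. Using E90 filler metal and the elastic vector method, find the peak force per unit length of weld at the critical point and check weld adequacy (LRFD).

f_max ≈ 13.1 kip/in; adequate

E90XX → F_EXX = 90 ksi.
Total weld length L_w = 24 in. Treat welds as unit-width lines.
Polar moment about centroid: J = 2[d³/12 + d(b/2)²] = 2[12³/12 + 12×1.75²] = 361.5 in³.
Direct shear f_v = P/L_w = 84.4 / 24 = 3.517 kip/in (vertical).
Torsion M = P·e = 84.4 × 8 = 675.2 kip·in.
Critical point at (x, y) = (1.75, 6) from centroid. f_tx = M·y/J = 11.21 kip/in; f_ty = M·x/J = 3.269 kip/in.
Resultant f_max = √[f_tx² + (f_v + f_ty)²] = √[11.21² + (3.517 + 3.269)²] = 13.1 kip/in.
Capacity per unit length: φr_n = 0.75 × 0.6 × 90 × (0.707 × 0.625) = 17.9 kip/in.
13.1 ≤ 17.9 → adequate.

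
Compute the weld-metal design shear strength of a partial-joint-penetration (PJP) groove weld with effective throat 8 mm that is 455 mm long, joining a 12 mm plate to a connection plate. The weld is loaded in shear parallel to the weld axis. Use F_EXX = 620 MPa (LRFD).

Effective throat (given) t_e = 8 mm.
A_we = 8 × 455 = 3640 mm².
F_nw = 0.6 F_EXX = 372 MPa.
φR_n = 0.75 × 372 × 3640 × 10⁻³ = 1016 kN.

φR_n ≈ 1020 kN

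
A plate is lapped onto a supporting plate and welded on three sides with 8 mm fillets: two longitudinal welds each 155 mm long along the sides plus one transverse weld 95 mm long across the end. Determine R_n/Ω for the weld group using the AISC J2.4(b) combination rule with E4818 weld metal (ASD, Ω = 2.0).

E48XX → F_EXX = 480 MPa.
t_e = 0.707 × 8 = 5.656 mm.
R_nwl = 0.6 × 480 × 5.656 × 310 × 10⁻³ = 505 kN (longitudinal, 2 welds).
R_nwt = 0.6 × 480 × 5.656 × 95 × 10⁻³ = 154.7 kN (transverse, base value).
(i) R_nwl + R_nwt = 659.7 kN; (ii) 0.85 R_nwl + 1.5 R_nwt = 661.3 kN.
R_n = max = 661.3 kN [governs: (ii)]; R_n/Ω = 330.7 kN.

R_n/Ω ≈ 331 kN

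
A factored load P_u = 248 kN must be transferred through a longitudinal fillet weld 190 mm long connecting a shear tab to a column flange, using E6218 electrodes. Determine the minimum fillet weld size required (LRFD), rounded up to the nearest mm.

w = 7 mm

E62XX → F_EXX = 620 MPa.
Total weld length L = 190 mm.
Required throat t_e = P_u / (φ × 0.6 F_EXX × L) = 248 / (0.75 × 0.6 × 620 × 190 × 10⁻³) = 4.678 mm.
Required leg w = t_e / 0.707 = 6.617 mm → use 7 mm.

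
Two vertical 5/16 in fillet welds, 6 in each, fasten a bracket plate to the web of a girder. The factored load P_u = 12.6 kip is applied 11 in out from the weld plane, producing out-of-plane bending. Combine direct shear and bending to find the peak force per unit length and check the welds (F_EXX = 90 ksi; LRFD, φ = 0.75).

L_w = 2 × 6 = 12 in; section modulus (unit throat) S = 2 × L²/6 = 12 in².
Direct shear f_v = P/L_w = 12.6/12 = 1.05 kip/in.
Moment M = P × e = 12.6 × 11 = 138.6 kip·in; bending f_b = M/S = 11.55 kip/in.
f_max = √(f_v² + f_b²) = √(1.05² + 11.55²) = 11.6 kip/in.
φr_n = 0.75 × 0.6 × 90 × (0.707 × 0.3125) = 8.948 kip/in → NOT adequate.

f_max ≈ 11.6 kip/in; NOT adequate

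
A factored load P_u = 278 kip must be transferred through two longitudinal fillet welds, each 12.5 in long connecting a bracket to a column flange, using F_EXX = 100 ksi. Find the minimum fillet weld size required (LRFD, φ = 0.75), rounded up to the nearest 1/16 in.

Total weld length L = 25 in.
Required throat t_e = P_u / (φ × 0.6 F_EXX × L) = 278 / (0.75 × 0.6 × 100 × 25) = 0.2471 in.
Required leg w = t_e / 0.707 = 0.3495 in → use 3/8 in.

w = 3/8 in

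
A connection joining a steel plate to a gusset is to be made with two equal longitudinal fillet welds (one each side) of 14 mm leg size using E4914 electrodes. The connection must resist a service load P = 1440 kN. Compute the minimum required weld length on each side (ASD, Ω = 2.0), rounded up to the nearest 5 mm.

L = 495 mm on each side

E49XX → F_EXX = 490 MPa.
Throat t_e = 0.707 × 14 = 9.898 mm.
r_n/Ω = (0.6 × 490 × 9.898) / 2.0 = 1455 N/mm = 1.455 kN/mm.
L_req = P / (r_n/Ω) = 1440 / 1.455 = 989.7 mm total.
Per side: 989.7 / 2 = 494.8 mm.
Round up → use L = 495 mm on each side.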